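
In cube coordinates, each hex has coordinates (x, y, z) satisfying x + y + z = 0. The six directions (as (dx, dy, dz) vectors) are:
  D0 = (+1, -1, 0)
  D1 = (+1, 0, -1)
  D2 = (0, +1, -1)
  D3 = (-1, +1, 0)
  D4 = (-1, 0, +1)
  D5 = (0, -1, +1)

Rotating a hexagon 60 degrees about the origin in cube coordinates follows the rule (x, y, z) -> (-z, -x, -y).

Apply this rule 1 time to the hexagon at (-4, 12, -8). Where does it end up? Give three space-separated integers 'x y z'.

Answer: 8 4 -12

Derivation:
Start: (-4, 12, -8)
Step 1: (-4, 12, -8) -> (-(-8), -(-4), -(12)) = (8, 4, -12)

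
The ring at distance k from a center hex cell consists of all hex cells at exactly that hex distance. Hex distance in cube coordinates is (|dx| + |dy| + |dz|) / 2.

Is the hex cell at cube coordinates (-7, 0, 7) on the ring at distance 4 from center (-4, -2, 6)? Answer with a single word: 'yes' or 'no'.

Answer: no

Derivation:
|px - cx| = |-7 - (-4)| = 3
|py - cy| = |0 - (-2)| = 2
|pz - cz| = |7 - 6| = 1
distance = (3+2+1)/2 = 6/2 = 3
radius = 4; distance != radius -> no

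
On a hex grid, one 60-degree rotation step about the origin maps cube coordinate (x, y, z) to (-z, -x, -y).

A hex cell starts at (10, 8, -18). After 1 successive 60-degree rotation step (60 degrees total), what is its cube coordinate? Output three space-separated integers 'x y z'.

Start: (10, 8, -18)
Step 1: (10, 8, -18) -> (-(-18), -(10), -(8)) = (18, -10, -8)

Answer: 18 -10 -8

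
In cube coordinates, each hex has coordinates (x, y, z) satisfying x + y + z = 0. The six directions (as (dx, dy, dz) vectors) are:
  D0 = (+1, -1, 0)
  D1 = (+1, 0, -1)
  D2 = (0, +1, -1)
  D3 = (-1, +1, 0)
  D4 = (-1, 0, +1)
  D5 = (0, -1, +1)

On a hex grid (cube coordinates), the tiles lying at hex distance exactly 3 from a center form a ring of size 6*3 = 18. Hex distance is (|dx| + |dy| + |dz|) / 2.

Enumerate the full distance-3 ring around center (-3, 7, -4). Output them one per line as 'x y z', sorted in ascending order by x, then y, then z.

Answer: -6 7 -1
-6 8 -2
-6 9 -3
-6 10 -4
-5 6 -1
-5 10 -5
-4 5 -1
-4 10 -6
-3 4 -1
-3 10 -7
-2 4 -2
-2 9 -7
-1 4 -3
-1 8 -7
0 4 -4
0 5 -5
0 6 -6
0 7 -7

Derivation:
Walk ring at distance 3 from (-3, 7, -4):
Start at center + D4*3 = (-6, 7, -1)
  hex 0: (-6, 7, -1)
  hex 1: (-5, 6, -1)
  hex 2: (-4, 5, -1)
  hex 3: (-3, 4, -1)
  hex 4: (-2, 4, -2)
  hex 5: (-1, 4, -3)
  hex 6: (0, 4, -4)
  hex 7: (0, 5, -5)
  hex 8: (0, 6, -6)
  hex 9: (0, 7, -7)
  hex 10: (-1, 8, -7)
  hex 11: (-2, 9, -7)
  hex 12: (-3, 10, -7)
  hex 13: (-4, 10, -6)
  hex 14: (-5, 10, -5)
  hex 15: (-6, 10, -4)
  hex 16: (-6, 9, -3)
  hex 17: (-6, 8, -2)
Sorted: 18 hexes.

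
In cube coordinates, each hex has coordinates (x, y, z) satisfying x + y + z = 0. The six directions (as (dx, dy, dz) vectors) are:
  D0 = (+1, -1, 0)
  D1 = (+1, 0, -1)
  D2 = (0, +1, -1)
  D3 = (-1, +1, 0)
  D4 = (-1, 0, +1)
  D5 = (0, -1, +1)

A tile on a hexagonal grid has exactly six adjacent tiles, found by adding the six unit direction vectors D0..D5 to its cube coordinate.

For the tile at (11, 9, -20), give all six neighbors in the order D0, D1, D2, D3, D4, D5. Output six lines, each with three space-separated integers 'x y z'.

Answer: 12 8 -20
12 9 -21
11 10 -21
10 10 -20
10 9 -19
11 8 -19

Derivation:
Center: (11, 9, -20). Add each direction:
  D0: (11, 9, -20) + (1, -1, 0) = (12, 8, -20)
  D1: (11, 9, -20) + (1, 0, -1) = (12, 9, -21)
  D2: (11, 9, -20) + (0, 1, -1) = (11, 10, -21)
  D3: (11, 9, -20) + (-1, 1, 0) = (10, 10, -20)
  D4: (11, 9, -20) + (-1, 0, 1) = (10, 9, -19)
  D5: (11, 9, -20) + (0, -1, 1) = (11, 8, -19)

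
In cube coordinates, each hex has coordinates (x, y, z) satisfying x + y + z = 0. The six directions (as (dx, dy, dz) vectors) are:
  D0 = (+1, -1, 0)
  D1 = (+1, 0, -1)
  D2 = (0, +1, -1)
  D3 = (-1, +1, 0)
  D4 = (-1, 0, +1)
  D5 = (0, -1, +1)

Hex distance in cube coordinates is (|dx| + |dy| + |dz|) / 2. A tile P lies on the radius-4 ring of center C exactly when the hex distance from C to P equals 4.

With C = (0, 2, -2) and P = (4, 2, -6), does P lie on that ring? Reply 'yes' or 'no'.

Answer: yes

Derivation:
|px - cx| = |4 - 0| = 4
|py - cy| = |2 - 2| = 0
|pz - cz| = |-6 - (-2)| = 4
distance = (4+0+4)/2 = 8/2 = 4
radius = 4; distance == radius -> yes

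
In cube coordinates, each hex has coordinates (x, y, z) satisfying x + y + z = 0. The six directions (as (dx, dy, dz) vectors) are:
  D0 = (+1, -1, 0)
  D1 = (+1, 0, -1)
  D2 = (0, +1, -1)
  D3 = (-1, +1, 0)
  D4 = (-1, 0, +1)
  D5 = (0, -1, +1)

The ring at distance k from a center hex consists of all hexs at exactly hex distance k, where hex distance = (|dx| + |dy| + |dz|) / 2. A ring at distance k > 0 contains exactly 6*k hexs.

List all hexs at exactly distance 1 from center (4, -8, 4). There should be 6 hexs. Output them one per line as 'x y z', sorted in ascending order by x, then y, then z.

Answer: 3 -8 5
3 -7 4
4 -9 5
4 -7 3
5 -9 4
5 -8 3

Derivation:
Walk ring at distance 1 from (4, -8, 4):
Start at center + D4*1 = (3, -8, 5)
  hex 0: (3, -8, 5)
  hex 1: (4, -9, 5)
  hex 2: (5, -9, 4)
  hex 3: (5, -8, 3)
  hex 4: (4, -7, 3)
  hex 5: (3, -7, 4)
Sorted: 6 hexes.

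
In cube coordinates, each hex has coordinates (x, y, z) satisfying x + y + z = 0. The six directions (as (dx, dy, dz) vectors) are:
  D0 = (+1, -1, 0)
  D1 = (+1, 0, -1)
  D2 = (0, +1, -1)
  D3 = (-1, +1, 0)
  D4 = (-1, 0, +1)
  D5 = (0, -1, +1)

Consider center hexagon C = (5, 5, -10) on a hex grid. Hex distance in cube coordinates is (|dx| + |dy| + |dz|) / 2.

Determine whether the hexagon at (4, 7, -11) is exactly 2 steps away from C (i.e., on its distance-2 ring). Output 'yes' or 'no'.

Answer: yes

Derivation:
|px - cx| = |4 - 5| = 1
|py - cy| = |7 - 5| = 2
|pz - cz| = |-11 - (-10)| = 1
distance = (1+2+1)/2 = 4/2 = 2
radius = 2; distance == radius -> yes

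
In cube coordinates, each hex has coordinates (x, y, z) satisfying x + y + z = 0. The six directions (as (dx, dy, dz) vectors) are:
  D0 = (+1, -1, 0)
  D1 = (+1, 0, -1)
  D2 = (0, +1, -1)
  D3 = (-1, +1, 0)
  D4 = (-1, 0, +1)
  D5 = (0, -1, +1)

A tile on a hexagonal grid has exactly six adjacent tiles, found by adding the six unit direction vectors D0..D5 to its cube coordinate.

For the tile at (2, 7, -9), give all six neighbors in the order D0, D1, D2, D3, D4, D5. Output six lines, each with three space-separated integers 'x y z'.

Answer: 3 6 -9
3 7 -10
2 8 -10
1 8 -9
1 7 -8
2 6 -8

Derivation:
Center: (2, 7, -9). Add each direction:
  D0: (2, 7, -9) + (1, -1, 0) = (3, 6, -9)
  D1: (2, 7, -9) + (1, 0, -1) = (3, 7, -10)
  D2: (2, 7, -9) + (0, 1, -1) = (2, 8, -10)
  D3: (2, 7, -9) + (-1, 1, 0) = (1, 8, -9)
  D4: (2, 7, -9) + (-1, 0, 1) = (1, 7, -8)
  D5: (2, 7, -9) + (0, -1, 1) = (2, 6, -8)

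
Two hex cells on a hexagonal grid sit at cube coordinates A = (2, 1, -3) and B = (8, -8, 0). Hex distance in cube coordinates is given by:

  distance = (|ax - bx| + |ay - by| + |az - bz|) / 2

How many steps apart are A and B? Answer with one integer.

Answer: 9

Derivation:
|ax - bx| = |2 - 8| = 6
|ay - by| = |1 - (-8)| = 9
|az - bz| = |-3 - 0| = 3
distance = (6 + 9 + 3) / 2 = 18 / 2 = 9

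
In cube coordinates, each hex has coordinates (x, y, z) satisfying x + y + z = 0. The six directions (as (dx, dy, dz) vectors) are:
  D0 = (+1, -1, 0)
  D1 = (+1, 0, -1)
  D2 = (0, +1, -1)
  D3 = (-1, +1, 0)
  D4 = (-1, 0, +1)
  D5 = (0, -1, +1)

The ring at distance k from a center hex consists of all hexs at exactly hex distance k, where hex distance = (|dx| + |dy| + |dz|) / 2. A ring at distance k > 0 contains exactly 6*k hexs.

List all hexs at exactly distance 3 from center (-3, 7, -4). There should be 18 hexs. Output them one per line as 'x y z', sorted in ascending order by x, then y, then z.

Answer: -6 7 -1
-6 8 -2
-6 9 -3
-6 10 -4
-5 6 -1
-5 10 -5
-4 5 -1
-4 10 -6
-3 4 -1
-3 10 -7
-2 4 -2
-2 9 -7
-1 4 -3
-1 8 -7
0 4 -4
0 5 -5
0 6 -6
0 7 -7

Derivation:
Walk ring at distance 3 from (-3, 7, -4):
Start at center + D4*3 = (-6, 7, -1)
  hex 0: (-6, 7, -1)
  hex 1: (-5, 6, -1)
  hex 2: (-4, 5, -1)
  hex 3: (-3, 4, -1)
  hex 4: (-2, 4, -2)
  hex 5: (-1, 4, -3)
  hex 6: (0, 4, -4)
  hex 7: (0, 5, -5)
  hex 8: (0, 6, -6)
  hex 9: (0, 7, -7)
  hex 10: (-1, 8, -7)
  hex 11: (-2, 9, -7)
  hex 12: (-3, 10, -7)
  hex 13: (-4, 10, -6)
  hex 14: (-5, 10, -5)
  hex 15: (-6, 10, -4)
  hex 16: (-6, 9, -3)
  hex 17: (-6, 8, -2)
Sorted: 18 hexes.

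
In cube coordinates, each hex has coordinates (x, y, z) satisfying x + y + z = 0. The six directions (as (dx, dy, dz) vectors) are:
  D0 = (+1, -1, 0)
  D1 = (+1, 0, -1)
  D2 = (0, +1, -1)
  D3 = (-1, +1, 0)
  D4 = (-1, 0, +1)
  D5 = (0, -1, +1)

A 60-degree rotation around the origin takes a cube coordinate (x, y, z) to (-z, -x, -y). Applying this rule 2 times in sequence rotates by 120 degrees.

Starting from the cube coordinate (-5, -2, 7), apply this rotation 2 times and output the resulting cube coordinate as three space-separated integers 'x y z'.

Answer: -2 7 -5

Derivation:
Start: (-5, -2, 7)
Step 1: (-5, -2, 7) -> (-(7), -(-5), -(-2)) = (-7, 5, 2)
Step 2: (-7, 5, 2) -> (-(2), -(-7), -(5)) = (-2, 7, -5)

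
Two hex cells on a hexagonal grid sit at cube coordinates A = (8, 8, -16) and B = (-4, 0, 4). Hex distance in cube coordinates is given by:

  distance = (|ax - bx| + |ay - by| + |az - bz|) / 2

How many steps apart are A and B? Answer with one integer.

Answer: 20

Derivation:
|ax - bx| = |8 - (-4)| = 12
|ay - by| = |8 - 0| = 8
|az - bz| = |-16 - 4| = 20
distance = (12 + 8 + 20) / 2 = 40 / 2 = 20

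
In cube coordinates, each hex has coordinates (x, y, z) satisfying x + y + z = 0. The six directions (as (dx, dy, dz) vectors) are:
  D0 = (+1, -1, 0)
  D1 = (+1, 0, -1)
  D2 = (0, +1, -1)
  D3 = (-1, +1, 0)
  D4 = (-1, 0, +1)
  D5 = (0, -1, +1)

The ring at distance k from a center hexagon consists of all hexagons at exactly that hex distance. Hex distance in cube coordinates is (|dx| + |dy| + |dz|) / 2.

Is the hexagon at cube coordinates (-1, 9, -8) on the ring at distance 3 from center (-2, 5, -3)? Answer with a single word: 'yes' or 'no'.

|px - cx| = |-1 - (-2)| = 1
|py - cy| = |9 - 5| = 4
|pz - cz| = |-8 - (-3)| = 5
distance = (1+4+5)/2 = 10/2 = 5
radius = 3; distance != radius -> no

Answer: no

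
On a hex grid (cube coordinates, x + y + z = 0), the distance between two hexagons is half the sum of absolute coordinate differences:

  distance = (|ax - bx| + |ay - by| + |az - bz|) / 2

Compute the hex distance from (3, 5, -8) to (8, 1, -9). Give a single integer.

Answer: 5

Derivation:
|ax - bx| = |3 - 8| = 5
|ay - by| = |5 - 1| = 4
|az - bz| = |-8 - (-9)| = 1
distance = (5 + 4 + 1) / 2 = 10 / 2 = 5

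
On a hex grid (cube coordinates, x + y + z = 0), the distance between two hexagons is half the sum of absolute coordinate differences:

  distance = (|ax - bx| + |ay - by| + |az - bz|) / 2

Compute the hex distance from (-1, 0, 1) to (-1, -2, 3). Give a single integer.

Answer: 2

Derivation:
|ax - bx| = |-1 - (-1)| = 0
|ay - by| = |0 - (-2)| = 2
|az - bz| = |1 - 3| = 2
distance = (0 + 2 + 2) / 2 = 4 / 2 = 2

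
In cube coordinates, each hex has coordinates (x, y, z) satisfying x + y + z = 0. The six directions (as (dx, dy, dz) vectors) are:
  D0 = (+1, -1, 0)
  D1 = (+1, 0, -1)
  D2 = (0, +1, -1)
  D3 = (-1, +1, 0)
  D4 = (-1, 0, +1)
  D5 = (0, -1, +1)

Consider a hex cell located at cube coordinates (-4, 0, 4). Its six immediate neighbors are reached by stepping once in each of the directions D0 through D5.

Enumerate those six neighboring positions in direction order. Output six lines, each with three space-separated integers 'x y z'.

Center: (-4, 0, 4). Add each direction:
  D0: (-4, 0, 4) + (1, -1, 0) = (-3, -1, 4)
  D1: (-4, 0, 4) + (1, 0, -1) = (-3, 0, 3)
  D2: (-4, 0, 4) + (0, 1, -1) = (-4, 1, 3)
  D3: (-4, 0, 4) + (-1, 1, 0) = (-5, 1, 4)
  D4: (-4, 0, 4) + (-1, 0, 1) = (-5, 0, 5)
  D5: (-4, 0, 4) + (0, -1, 1) = (-4, -1, 5)

Answer: -3 -1 4
-3 0 3
-4 1 3
-5 1 4
-5 0 5
-4 -1 5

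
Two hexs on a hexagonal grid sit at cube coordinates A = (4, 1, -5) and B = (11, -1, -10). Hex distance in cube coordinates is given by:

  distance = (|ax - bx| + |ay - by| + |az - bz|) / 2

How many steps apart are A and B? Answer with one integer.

|ax - bx| = |4 - 11| = 7
|ay - by| = |1 - (-1)| = 2
|az - bz| = |-5 - (-10)| = 5
distance = (7 + 2 + 5) / 2 = 14 / 2 = 7

Answer: 7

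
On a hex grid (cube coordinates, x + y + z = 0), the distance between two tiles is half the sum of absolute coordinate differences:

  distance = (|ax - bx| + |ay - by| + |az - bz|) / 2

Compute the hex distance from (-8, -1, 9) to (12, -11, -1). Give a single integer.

Answer: 20

Derivation:
|ax - bx| = |-8 - 12| = 20
|ay - by| = |-1 - (-11)| = 10
|az - bz| = |9 - (-1)| = 10
distance = (20 + 10 + 10) / 2 = 40 / 2 = 20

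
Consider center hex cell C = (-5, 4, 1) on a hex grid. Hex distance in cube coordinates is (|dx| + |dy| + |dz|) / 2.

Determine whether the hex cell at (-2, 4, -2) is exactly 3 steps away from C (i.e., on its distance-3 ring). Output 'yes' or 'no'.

Answer: yes

Derivation:
|px - cx| = |-2 - (-5)| = 3
|py - cy| = |4 - 4| = 0
|pz - cz| = |-2 - 1| = 3
distance = (3+0+3)/2 = 6/2 = 3
radius = 3; distance == radius -> yes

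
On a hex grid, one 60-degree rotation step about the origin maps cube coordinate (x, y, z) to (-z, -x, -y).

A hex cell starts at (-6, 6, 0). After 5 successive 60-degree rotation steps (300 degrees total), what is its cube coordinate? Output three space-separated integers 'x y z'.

Answer: -6 0 6

Derivation:
Start: (-6, 6, 0)
Step 1: (-6, 6, 0) -> (-(0), -(-6), -(6)) = (0, 6, -6)
Step 2: (0, 6, -6) -> (-(-6), -(0), -(6)) = (6, 0, -6)
Step 3: (6, 0, -6) -> (-(-6), -(6), -(0)) = (6, -6, 0)
Step 4: (6, -6, 0) -> (-(0), -(6), -(-6)) = (0, -6, 6)
Step 5: (0, -6, 6) -> (-(6), -(0), -(-6)) = (-6, 0, 6)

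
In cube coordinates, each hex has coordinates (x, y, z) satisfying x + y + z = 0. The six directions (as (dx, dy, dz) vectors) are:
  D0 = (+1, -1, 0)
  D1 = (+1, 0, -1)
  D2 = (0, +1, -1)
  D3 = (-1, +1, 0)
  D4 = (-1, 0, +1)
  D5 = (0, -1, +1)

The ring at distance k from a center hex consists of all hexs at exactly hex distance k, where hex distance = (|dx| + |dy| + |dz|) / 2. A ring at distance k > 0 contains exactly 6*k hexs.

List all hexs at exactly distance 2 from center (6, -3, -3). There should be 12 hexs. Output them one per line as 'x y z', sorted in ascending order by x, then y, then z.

Answer: 4 -3 -1
4 -2 -2
4 -1 -3
5 -4 -1
5 -1 -4
6 -5 -1
6 -1 -5
7 -5 -2
7 -2 -5
8 -5 -3
8 -4 -4
8 -3 -5

Derivation:
Walk ring at distance 2 from (6, -3, -3):
Start at center + D4*2 = (4, -3, -1)
  hex 0: (4, -3, -1)
  hex 1: (5, -4, -1)
  hex 2: (6, -5, -1)
  hex 3: (7, -5, -2)
  hex 4: (8, -5, -3)
  hex 5: (8, -4, -4)
  hex 6: (8, -3, -5)
  hex 7: (7, -2, -5)
  hex 8: (6, -1, -5)
  hex 9: (5, -1, -4)
  hex 10: (4, -1, -3)
  hex 11: (4, -2, -2)
Sorted: 12 hexes.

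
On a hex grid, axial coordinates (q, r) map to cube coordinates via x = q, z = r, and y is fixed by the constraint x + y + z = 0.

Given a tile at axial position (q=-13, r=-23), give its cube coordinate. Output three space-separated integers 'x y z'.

x = q = -13
z = r = -23
y = -x - z = -(-13) - (-23) = 36

Answer: -13 36 -23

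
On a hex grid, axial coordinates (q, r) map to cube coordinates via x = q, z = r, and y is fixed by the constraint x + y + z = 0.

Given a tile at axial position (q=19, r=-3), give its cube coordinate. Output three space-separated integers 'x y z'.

x = q = 19
z = r = -3
y = -x - z = -(19) - (-3) = -16

Answer: 19 -16 -3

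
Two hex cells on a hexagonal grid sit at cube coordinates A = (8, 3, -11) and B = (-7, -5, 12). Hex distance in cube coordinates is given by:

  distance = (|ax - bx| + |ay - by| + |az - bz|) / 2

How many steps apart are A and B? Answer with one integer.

|ax - bx| = |8 - (-7)| = 15
|ay - by| = |3 - (-5)| = 8
|az - bz| = |-11 - 12| = 23
distance = (15 + 8 + 23) / 2 = 46 / 2 = 23

Answer: 23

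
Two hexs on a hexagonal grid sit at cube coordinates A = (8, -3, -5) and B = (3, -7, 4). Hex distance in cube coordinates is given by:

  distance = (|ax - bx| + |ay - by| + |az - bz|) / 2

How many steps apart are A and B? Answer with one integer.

Answer: 9

Derivation:
|ax - bx| = |8 - 3| = 5
|ay - by| = |-3 - (-7)| = 4
|az - bz| = |-5 - 4| = 9
distance = (5 + 4 + 9) / 2 = 18 / 2 = 9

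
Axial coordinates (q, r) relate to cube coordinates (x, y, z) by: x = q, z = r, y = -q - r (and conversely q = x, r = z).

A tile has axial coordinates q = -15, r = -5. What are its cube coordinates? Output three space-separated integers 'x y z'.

Answer: -15 20 -5

Derivation:
x = q = -15
z = r = -5
y = -x - z = -(-15) - (-5) = 20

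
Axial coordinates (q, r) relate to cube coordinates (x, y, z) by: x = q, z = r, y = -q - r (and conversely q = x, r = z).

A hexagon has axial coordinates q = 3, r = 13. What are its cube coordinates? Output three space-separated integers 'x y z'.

Answer: 3 -16 13

Derivation:
x = q = 3
z = r = 13
y = -x - z = -(3) - (13) = -16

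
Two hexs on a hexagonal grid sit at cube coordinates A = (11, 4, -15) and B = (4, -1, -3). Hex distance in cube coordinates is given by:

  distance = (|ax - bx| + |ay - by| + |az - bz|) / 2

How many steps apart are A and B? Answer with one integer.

|ax - bx| = |11 - 4| = 7
|ay - by| = |4 - (-1)| = 5
|az - bz| = |-15 - (-3)| = 12
distance = (7 + 5 + 12) / 2 = 24 / 2 = 12

Answer: 12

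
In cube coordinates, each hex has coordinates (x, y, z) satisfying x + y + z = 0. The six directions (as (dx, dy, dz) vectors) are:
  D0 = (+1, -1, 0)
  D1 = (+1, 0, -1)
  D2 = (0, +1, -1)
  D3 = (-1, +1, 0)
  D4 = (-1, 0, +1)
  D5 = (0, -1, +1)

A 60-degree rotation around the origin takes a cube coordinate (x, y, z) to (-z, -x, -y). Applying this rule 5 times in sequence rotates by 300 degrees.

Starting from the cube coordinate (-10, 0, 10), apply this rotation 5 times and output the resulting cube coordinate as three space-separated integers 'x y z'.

Start: (-10, 0, 10)
Step 1: (-10, 0, 10) -> (-(10), -(-10), -(0)) = (-10, 10, 0)
Step 2: (-10, 10, 0) -> (-(0), -(-10), -(10)) = (0, 10, -10)
Step 3: (0, 10, -10) -> (-(-10), -(0), -(10)) = (10, 0, -10)
Step 4: (10, 0, -10) -> (-(-10), -(10), -(0)) = (10, -10, 0)
Step 5: (10, -10, 0) -> (-(0), -(10), -(-10)) = (0, -10, 10)

Answer: 0 -10 10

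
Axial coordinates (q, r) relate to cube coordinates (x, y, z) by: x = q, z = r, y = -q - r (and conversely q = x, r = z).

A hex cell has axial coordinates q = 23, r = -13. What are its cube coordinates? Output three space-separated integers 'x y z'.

Answer: 23 -10 -13

Derivation:
x = q = 23
z = r = -13
y = -x - z = -(23) - (-13) = -10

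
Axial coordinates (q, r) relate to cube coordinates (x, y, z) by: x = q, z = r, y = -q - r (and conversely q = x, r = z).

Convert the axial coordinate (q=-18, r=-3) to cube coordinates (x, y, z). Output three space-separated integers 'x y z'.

x = q = -18
z = r = -3
y = -x - z = -(-18) - (-3) = 21

Answer: -18 21 -3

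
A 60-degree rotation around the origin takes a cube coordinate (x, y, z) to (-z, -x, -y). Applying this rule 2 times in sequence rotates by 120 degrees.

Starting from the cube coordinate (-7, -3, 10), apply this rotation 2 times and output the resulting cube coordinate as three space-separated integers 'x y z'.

Start: (-7, -3, 10)
Step 1: (-7, -3, 10) -> (-(10), -(-7), -(-3)) = (-10, 7, 3)
Step 2: (-10, 7, 3) -> (-(3), -(-10), -(7)) = (-3, 10, -7)

Answer: -3 10 -7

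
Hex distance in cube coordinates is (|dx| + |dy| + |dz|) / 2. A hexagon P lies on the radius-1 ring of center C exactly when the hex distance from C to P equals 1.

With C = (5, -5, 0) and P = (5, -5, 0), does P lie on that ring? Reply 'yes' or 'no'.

|px - cx| = |5 - 5| = 0
|py - cy| = |-5 - (-5)| = 0
|pz - cz| = |0 - 0| = 0
distance = (0+0+0)/2 = 0/2 = 0
radius = 1; distance != radius -> no

Answer: no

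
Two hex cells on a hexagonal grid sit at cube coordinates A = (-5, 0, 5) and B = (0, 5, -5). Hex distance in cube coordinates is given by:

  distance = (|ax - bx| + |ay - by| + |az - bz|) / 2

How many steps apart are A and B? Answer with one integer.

Answer: 10

Derivation:
|ax - bx| = |-5 - 0| = 5
|ay - by| = |0 - 5| = 5
|az - bz| = |5 - (-5)| = 10
distance = (5 + 5 + 10) / 2 = 20 / 2 = 10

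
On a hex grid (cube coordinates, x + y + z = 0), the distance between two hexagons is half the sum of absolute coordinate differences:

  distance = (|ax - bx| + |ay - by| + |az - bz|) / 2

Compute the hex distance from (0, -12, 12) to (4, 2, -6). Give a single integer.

Answer: 18

Derivation:
|ax - bx| = |0 - 4| = 4
|ay - by| = |-12 - 2| = 14
|az - bz| = |12 - (-6)| = 18
distance = (4 + 14 + 18) / 2 = 36 / 2 = 18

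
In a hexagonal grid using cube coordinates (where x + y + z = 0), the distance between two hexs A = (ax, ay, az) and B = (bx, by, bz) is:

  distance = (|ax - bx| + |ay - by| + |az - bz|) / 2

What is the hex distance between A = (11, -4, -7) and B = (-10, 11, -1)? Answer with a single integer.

Answer: 21

Derivation:
|ax - bx| = |11 - (-10)| = 21
|ay - by| = |-4 - 11| = 15
|az - bz| = |-7 - (-1)| = 6
distance = (21 + 15 + 6) / 2 = 42 / 2 = 21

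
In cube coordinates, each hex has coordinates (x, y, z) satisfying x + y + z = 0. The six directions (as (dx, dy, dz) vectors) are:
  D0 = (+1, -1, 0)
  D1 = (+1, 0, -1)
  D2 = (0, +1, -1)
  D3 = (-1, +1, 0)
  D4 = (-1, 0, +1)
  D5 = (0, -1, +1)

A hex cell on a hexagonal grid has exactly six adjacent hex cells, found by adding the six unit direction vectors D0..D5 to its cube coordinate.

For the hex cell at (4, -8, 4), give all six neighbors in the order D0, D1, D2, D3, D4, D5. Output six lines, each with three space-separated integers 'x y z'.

Center: (4, -8, 4). Add each direction:
  D0: (4, -8, 4) + (1, -1, 0) = (5, -9, 4)
  D1: (4, -8, 4) + (1, 0, -1) = (5, -8, 3)
  D2: (4, -8, 4) + (0, 1, -1) = (4, -7, 3)
  D3: (4, -8, 4) + (-1, 1, 0) = (3, -7, 4)
  D4: (4, -8, 4) + (-1, 0, 1) = (3, -8, 5)
  D5: (4, -8, 4) + (0, -1, 1) = (4, -9, 5)

Answer: 5 -9 4
5 -8 3
4 -7 3
3 -7 4
3 -8 5
4 -9 5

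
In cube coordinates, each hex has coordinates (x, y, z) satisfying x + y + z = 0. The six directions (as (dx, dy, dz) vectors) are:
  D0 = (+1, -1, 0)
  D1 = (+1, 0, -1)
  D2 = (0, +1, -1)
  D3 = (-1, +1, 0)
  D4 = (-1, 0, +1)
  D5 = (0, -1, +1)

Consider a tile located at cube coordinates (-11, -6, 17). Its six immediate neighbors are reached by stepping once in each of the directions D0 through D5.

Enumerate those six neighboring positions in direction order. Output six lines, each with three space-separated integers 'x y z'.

Center: (-11, -6, 17). Add each direction:
  D0: (-11, -6, 17) + (1, -1, 0) = (-10, -7, 17)
  D1: (-11, -6, 17) + (1, 0, -1) = (-10, -6, 16)
  D2: (-11, -6, 17) + (0, 1, -1) = (-11, -5, 16)
  D3: (-11, -6, 17) + (-1, 1, 0) = (-12, -5, 17)
  D4: (-11, -6, 17) + (-1, 0, 1) = (-12, -6, 18)
  D5: (-11, -6, 17) + (0, -1, 1) = (-11, -7, 18)

Answer: -10 -7 17
-10 -6 16
-11 -5 16
-12 -5 17
-12 -6 18
-11 -7 18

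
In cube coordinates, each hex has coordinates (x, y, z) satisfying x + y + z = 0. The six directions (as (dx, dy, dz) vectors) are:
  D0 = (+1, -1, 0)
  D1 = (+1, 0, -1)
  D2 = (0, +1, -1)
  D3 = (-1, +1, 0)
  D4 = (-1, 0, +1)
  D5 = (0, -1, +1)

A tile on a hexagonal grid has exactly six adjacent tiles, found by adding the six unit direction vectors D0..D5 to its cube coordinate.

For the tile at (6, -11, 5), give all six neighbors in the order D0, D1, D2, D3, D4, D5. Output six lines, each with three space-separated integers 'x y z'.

Center: (6, -11, 5). Add each direction:
  D0: (6, -11, 5) + (1, -1, 0) = (7, -12, 5)
  D1: (6, -11, 5) + (1, 0, -1) = (7, -11, 4)
  D2: (6, -11, 5) + (0, 1, -1) = (6, -10, 4)
  D3: (6, -11, 5) + (-1, 1, 0) = (5, -10, 5)
  D4: (6, -11, 5) + (-1, 0, 1) = (5, -11, 6)
  D5: (6, -11, 5) + (0, -1, 1) = (6, -12, 6)

Answer: 7 -12 5
7 -11 4
6 -10 4
5 -10 5
5 -11 6
6 -12 6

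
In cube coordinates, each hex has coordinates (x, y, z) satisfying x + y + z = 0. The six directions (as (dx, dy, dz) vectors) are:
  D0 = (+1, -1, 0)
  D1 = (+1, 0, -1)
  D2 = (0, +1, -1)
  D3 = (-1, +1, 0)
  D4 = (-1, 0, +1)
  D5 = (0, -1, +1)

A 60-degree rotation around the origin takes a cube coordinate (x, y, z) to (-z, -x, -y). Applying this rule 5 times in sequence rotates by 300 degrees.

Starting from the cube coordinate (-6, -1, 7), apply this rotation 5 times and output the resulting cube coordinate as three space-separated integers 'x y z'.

Start: (-6, -1, 7)
Step 1: (-6, -1, 7) -> (-(7), -(-6), -(-1)) = (-7, 6, 1)
Step 2: (-7, 6, 1) -> (-(1), -(-7), -(6)) = (-1, 7, -6)
Step 3: (-1, 7, -6) -> (-(-6), -(-1), -(7)) = (6, 1, -7)
Step 4: (6, 1, -7) -> (-(-7), -(6), -(1)) = (7, -6, -1)
Step 5: (7, -6, -1) -> (-(-1), -(7), -(-6)) = (1, -7, 6)

Answer: 1 -7 6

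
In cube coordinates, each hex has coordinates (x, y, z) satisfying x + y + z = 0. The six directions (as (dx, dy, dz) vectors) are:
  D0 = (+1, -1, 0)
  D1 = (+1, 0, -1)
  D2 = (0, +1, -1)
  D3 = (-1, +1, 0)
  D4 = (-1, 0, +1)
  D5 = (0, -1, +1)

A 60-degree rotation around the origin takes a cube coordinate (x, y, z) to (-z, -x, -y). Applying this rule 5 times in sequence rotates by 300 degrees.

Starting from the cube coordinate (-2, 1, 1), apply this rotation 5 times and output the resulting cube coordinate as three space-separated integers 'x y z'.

Answer: -1 -1 2

Derivation:
Start: (-2, 1, 1)
Step 1: (-2, 1, 1) -> (-(1), -(-2), -(1)) = (-1, 2, -1)
Step 2: (-1, 2, -1) -> (-(-1), -(-1), -(2)) = (1, 1, -2)
Step 3: (1, 1, -2) -> (-(-2), -(1), -(1)) = (2, -1, -1)
Step 4: (2, -1, -1) -> (-(-1), -(2), -(-1)) = (1, -2, 1)
Step 5: (1, -2, 1) -> (-(1), -(1), -(-2)) = (-1, -1, 2)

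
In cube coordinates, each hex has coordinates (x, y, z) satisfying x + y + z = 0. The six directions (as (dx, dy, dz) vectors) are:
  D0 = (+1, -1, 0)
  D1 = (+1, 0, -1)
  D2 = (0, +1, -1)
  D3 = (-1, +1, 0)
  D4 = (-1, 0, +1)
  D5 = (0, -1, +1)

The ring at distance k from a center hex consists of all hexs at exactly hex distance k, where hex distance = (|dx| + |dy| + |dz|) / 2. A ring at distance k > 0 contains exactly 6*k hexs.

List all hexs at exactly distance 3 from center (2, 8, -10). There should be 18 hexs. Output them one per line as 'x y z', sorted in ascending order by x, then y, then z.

Walk ring at distance 3 from (2, 8, -10):
Start at center + D4*3 = (-1, 8, -7)
  hex 0: (-1, 8, -7)
  hex 1: (0, 7, -7)
  hex 2: (1, 6, -7)
  hex 3: (2, 5, -7)
  hex 4: (3, 5, -8)
  hex 5: (4, 5, -9)
  hex 6: (5, 5, -10)
  hex 7: (5, 6, -11)
  hex 8: (5, 7, -12)
  hex 9: (5, 8, -13)
  hex 10: (4, 9, -13)
  hex 11: (3, 10, -13)
  hex 12: (2, 11, -13)
  hex 13: (1, 11, -12)
  hex 14: (0, 11, -11)
  hex 15: (-1, 11, -10)
  hex 16: (-1, 10, -9)
  hex 17: (-1, 9, -8)
Sorted: 18 hexes.

Answer: -1 8 -7
-1 9 -8
-1 10 -9
-1 11 -10
0 7 -7
0 11 -11
1 6 -7
1 11 -12
2 5 -7
2 11 -13
3 5 -8
3 10 -13
4 5 -9
4 9 -13
5 5 -10
5 6 -11
5 7 -12
5 8 -13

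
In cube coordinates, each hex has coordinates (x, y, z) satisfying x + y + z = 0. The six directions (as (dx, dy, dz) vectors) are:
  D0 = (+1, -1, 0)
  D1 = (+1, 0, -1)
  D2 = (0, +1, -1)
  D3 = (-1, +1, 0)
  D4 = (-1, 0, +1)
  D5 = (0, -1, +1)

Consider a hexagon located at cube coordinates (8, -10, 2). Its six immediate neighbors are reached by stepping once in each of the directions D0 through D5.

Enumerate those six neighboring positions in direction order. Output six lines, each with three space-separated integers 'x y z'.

Center: (8, -10, 2). Add each direction:
  D0: (8, -10, 2) + (1, -1, 0) = (9, -11, 2)
  D1: (8, -10, 2) + (1, 0, -1) = (9, -10, 1)
  D2: (8, -10, 2) + (0, 1, -1) = (8, -9, 1)
  D3: (8, -10, 2) + (-1, 1, 0) = (7, -9, 2)
  D4: (8, -10, 2) + (-1, 0, 1) = (7, -10, 3)
  D5: (8, -10, 2) + (0, -1, 1) = (8, -11, 3)

Answer: 9 -11 2
9 -10 1
8 -9 1
7 -9 2
7 -10 3
8 -11 3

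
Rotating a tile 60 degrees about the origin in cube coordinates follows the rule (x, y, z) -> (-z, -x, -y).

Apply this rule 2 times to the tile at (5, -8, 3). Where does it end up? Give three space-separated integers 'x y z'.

Start: (5, -8, 3)
Step 1: (5, -8, 3) -> (-(3), -(5), -(-8)) = (-3, -5, 8)
Step 2: (-3, -5, 8) -> (-(8), -(-3), -(-5)) = (-8, 3, 5)

Answer: -8 3 5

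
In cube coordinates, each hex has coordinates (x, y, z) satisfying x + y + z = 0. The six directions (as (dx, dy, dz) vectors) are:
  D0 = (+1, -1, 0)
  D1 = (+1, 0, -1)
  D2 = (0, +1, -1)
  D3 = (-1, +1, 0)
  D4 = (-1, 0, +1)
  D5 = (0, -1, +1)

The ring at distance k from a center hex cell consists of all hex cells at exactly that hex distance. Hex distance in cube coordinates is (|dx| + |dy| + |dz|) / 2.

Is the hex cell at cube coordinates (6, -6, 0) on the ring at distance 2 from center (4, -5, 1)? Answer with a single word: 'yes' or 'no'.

Answer: yes

Derivation:
|px - cx| = |6 - 4| = 2
|py - cy| = |-6 - (-5)| = 1
|pz - cz| = |0 - 1| = 1
distance = (2+1+1)/2 = 4/2 = 2
radius = 2; distance == radius -> yes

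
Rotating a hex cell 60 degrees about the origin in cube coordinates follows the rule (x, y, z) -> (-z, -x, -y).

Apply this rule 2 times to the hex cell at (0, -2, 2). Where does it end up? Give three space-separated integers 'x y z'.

Start: (0, -2, 2)
Step 1: (0, -2, 2) -> (-(2), -(0), -(-2)) = (-2, 0, 2)
Step 2: (-2, 0, 2) -> (-(2), -(-2), -(0)) = (-2, 2, 0)

Answer: -2 2 0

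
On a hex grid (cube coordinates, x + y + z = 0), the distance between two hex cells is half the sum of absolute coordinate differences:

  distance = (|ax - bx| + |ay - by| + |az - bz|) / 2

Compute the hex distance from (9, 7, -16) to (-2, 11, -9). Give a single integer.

|ax - bx| = |9 - (-2)| = 11
|ay - by| = |7 - 11| = 4
|az - bz| = |-16 - (-9)| = 7
distance = (11 + 4 + 7) / 2 = 22 / 2 = 11

Answer: 11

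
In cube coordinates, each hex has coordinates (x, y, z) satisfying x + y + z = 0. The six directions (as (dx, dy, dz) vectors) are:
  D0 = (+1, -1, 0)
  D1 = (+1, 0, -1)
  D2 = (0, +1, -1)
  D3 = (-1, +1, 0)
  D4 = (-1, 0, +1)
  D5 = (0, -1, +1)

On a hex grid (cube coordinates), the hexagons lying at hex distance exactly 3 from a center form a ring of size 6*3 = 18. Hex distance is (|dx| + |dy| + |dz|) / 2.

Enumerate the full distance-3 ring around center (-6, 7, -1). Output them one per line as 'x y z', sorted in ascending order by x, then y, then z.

Answer: -9 7 2
-9 8 1
-9 9 0
-9 10 -1
-8 6 2
-8 10 -2
-7 5 2
-7 10 -3
-6 4 2
-6 10 -4
-5 4 1
-5 9 -4
-4 4 0
-4 8 -4
-3 4 -1
-3 5 -2
-3 6 -3
-3 7 -4

Derivation:
Walk ring at distance 3 from (-6, 7, -1):
Start at center + D4*3 = (-9, 7, 2)
  hex 0: (-9, 7, 2)
  hex 1: (-8, 6, 2)
  hex 2: (-7, 5, 2)
  hex 3: (-6, 4, 2)
  hex 4: (-5, 4, 1)
  hex 5: (-4, 4, 0)
  hex 6: (-3, 4, -1)
  hex 7: (-3, 5, -2)
  hex 8: (-3, 6, -3)
  hex 9: (-3, 7, -4)
  hex 10: (-4, 8, -4)
  hex 11: (-5, 9, -4)
  hex 12: (-6, 10, -4)
  hex 13: (-7, 10, -3)
  hex 14: (-8, 10, -2)
  hex 15: (-9, 10, -1)
  hex 16: (-9, 9, 0)
  hex 17: (-9, 8, 1)
Sorted: 18 hexes.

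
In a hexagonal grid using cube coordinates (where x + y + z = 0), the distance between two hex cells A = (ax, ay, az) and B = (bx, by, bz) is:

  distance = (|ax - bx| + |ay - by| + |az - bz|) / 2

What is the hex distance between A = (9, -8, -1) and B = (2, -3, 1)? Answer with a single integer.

|ax - bx| = |9 - 2| = 7
|ay - by| = |-8 - (-3)| = 5
|az - bz| = |-1 - 1| = 2
distance = (7 + 5 + 2) / 2 = 14 / 2 = 7

Answer: 7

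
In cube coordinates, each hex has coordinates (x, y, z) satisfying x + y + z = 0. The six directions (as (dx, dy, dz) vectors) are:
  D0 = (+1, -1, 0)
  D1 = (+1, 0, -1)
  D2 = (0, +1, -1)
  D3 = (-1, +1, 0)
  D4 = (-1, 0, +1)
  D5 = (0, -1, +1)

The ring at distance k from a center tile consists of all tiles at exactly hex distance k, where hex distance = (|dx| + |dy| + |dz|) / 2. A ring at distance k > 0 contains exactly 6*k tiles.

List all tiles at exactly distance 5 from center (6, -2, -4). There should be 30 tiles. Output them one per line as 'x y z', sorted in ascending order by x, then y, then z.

Answer: 1 -2 1
1 -1 0
1 0 -1
1 1 -2
1 2 -3
1 3 -4
2 -3 1
2 3 -5
3 -4 1
3 3 -6
4 -5 1
4 3 -7
5 -6 1
5 3 -8
6 -7 1
6 3 -9
7 -7 0
7 2 -9
8 -7 -1
8 1 -9
9 -7 -2
9 0 -9
10 -7 -3
10 -1 -9
11 -7 -4
11 -6 -5
11 -5 -6
11 -4 -7
11 -3 -8
11 -2 -9

Derivation:
Walk ring at distance 5 from (6, -2, -4):
Start at center + D4*5 = (1, -2, 1)
  hex 0: (1, -2, 1)
  hex 1: (2, -3, 1)
  hex 2: (3, -4, 1)
  hex 3: (4, -5, 1)
  hex 4: (5, -6, 1)
  hex 5: (6, -7, 1)
  hex 6: (7, -7, 0)
  hex 7: (8, -7, -1)
  hex 8: (9, -7, -2)
  hex 9: (10, -7, -3)
  hex 10: (11, -7, -4)
  hex 11: (11, -6, -5)
  hex 12: (11, -5, -6)
  hex 13: (11, -4, -7)
  hex 14: (11, -3, -8)
  hex 15: (11, -2, -9)
  hex 16: (10, -1, -9)
  hex 17: (9, 0, -9)
  hex 18: (8, 1, -9)
  hex 19: (7, 2, -9)
  hex 20: (6, 3, -9)
  hex 21: (5, 3, -8)
  hex 22: (4, 3, -7)
  hex 23: (3, 3, -6)
  hex 24: (2, 3, -5)
  hex 25: (1, 3, -4)
  hex 26: (1, 2, -3)
  hex 27: (1, 1, -2)
  hex 28: (1, 0, -1)
  hex 29: (1, -1, 0)
Sorted: 30 hexes.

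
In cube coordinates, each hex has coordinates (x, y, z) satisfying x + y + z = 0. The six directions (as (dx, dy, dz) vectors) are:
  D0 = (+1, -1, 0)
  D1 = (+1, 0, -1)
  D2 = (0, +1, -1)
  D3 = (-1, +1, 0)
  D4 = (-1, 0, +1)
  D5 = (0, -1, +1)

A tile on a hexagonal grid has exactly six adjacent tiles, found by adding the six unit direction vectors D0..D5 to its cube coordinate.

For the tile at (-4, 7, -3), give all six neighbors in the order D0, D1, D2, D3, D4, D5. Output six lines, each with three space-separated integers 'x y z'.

Center: (-4, 7, -3). Add each direction:
  D0: (-4, 7, -3) + (1, -1, 0) = (-3, 6, -3)
  D1: (-4, 7, -3) + (1, 0, -1) = (-3, 7, -4)
  D2: (-4, 7, -3) + (0, 1, -1) = (-4, 8, -4)
  D3: (-4, 7, -3) + (-1, 1, 0) = (-5, 8, -3)
  D4: (-4, 7, -3) + (-1, 0, 1) = (-5, 7, -2)
  D5: (-4, 7, -3) + (0, -1, 1) = (-4, 6, -2)

Answer: -3 6 -3
-3 7 -4
-4 8 -4
-5 8 -3
-5 7 -2
-4 6 -2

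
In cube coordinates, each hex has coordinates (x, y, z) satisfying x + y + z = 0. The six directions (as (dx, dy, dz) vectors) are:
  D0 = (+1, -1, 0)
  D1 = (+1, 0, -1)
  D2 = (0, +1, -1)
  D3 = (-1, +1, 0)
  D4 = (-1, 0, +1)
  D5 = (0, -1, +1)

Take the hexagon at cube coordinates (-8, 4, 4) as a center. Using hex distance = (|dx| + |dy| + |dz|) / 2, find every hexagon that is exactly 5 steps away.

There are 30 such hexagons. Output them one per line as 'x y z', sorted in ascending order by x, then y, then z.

Answer: -13 4 9
-13 5 8
-13 6 7
-13 7 6
-13 8 5
-13 9 4
-12 3 9
-12 9 3
-11 2 9
-11 9 2
-10 1 9
-10 9 1
-9 0 9
-9 9 0
-8 -1 9
-8 9 -1
-7 -1 8
-7 8 -1
-6 -1 7
-6 7 -1
-5 -1 6
-5 6 -1
-4 -1 5
-4 5 -1
-3 -1 4
-3 0 3
-3 1 2
-3 2 1
-3 3 0
-3 4 -1

Derivation:
Walk ring at distance 5 from (-8, 4, 4):
Start at center + D4*5 = (-13, 4, 9)
  hex 0: (-13, 4, 9)
  hex 1: (-12, 3, 9)
  hex 2: (-11, 2, 9)
  hex 3: (-10, 1, 9)
  hex 4: (-9, 0, 9)
  hex 5: (-8, -1, 9)
  hex 6: (-7, -1, 8)
  hex 7: (-6, -1, 7)
  hex 8: (-5, -1, 6)
  hex 9: (-4, -1, 5)
  hex 10: (-3, -1, 4)
  hex 11: (-3, 0, 3)
  hex 12: (-3, 1, 2)
  hex 13: (-3, 2, 1)
  hex 14: (-3, 3, 0)
  hex 15: (-3, 4, -1)
  hex 16: (-4, 5, -1)
  hex 17: (-5, 6, -1)
  hex 18: (-6, 7, -1)
  hex 19: (-7, 8, -1)
  hex 20: (-8, 9, -1)
  hex 21: (-9, 9, 0)
  hex 22: (-10, 9, 1)
  hex 23: (-11, 9, 2)
  hex 24: (-12, 9, 3)
  hex 25: (-13, 9, 4)
  hex 26: (-13, 8, 5)
  hex 27: (-13, 7, 6)
  hex 28: (-13, 6, 7)
  hex 29: (-13, 5, 8)
Sorted: 30 hexes.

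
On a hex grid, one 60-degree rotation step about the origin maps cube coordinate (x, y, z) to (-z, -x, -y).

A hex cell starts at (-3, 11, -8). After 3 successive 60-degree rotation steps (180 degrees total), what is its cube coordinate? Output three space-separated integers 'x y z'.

Start: (-3, 11, -8)
Step 1: (-3, 11, -8) -> (-(-8), -(-3), -(11)) = (8, 3, -11)
Step 2: (8, 3, -11) -> (-(-11), -(8), -(3)) = (11, -8, -3)
Step 3: (11, -8, -3) -> (-(-3), -(11), -(-8)) = (3, -11, 8)

Answer: 3 -11 8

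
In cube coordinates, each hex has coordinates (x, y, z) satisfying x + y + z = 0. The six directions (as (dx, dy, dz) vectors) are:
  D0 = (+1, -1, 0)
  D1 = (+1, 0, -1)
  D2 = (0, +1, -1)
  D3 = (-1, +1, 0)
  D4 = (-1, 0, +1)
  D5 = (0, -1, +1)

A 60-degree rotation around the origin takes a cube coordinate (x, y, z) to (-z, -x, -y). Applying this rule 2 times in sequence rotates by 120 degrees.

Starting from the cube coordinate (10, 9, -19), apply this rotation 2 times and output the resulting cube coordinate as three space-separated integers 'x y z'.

Answer: 9 -19 10

Derivation:
Start: (10, 9, -19)
Step 1: (10, 9, -19) -> (-(-19), -(10), -(9)) = (19, -10, -9)
Step 2: (19, -10, -9) -> (-(-9), -(19), -(-10)) = (9, -19, 10)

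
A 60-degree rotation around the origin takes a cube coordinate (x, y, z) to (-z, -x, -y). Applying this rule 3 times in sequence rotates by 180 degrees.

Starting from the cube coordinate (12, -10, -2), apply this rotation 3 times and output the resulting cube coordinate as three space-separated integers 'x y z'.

Answer: -12 10 2

Derivation:
Start: (12, -10, -2)
Step 1: (12, -10, -2) -> (-(-2), -(12), -(-10)) = (2, -12, 10)
Step 2: (2, -12, 10) -> (-(10), -(2), -(-12)) = (-10, -2, 12)
Step 3: (-10, -2, 12) -> (-(12), -(-10), -(-2)) = (-12, 10, 2)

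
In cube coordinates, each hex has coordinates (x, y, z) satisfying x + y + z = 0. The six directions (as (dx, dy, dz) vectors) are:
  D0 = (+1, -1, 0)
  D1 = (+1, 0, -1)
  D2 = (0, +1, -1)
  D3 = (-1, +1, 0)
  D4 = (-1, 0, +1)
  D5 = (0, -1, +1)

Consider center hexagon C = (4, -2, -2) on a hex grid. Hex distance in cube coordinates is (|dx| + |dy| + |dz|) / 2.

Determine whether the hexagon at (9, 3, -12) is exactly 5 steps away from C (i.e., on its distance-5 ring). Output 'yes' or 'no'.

Answer: no

Derivation:
|px - cx| = |9 - 4| = 5
|py - cy| = |3 - (-2)| = 5
|pz - cz| = |-12 - (-2)| = 10
distance = (5+5+10)/2 = 20/2 = 10
radius = 5; distance != radius -> no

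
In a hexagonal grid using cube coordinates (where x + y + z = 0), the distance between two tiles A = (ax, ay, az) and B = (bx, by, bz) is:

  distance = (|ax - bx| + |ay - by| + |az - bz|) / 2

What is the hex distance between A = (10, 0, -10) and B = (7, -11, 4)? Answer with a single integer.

|ax - bx| = |10 - 7| = 3
|ay - by| = |0 - (-11)| = 11
|az - bz| = |-10 - 4| = 14
distance = (3 + 11 + 14) / 2 = 28 / 2 = 14

Answer: 14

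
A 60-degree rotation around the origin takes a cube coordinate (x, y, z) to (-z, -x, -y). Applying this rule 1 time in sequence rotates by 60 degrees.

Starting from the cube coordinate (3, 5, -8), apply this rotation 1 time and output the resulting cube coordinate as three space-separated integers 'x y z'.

Answer: 8 -3 -5

Derivation:
Start: (3, 5, -8)
Step 1: (3, 5, -8) -> (-(-8), -(3), -(5)) = (8, -3, -5)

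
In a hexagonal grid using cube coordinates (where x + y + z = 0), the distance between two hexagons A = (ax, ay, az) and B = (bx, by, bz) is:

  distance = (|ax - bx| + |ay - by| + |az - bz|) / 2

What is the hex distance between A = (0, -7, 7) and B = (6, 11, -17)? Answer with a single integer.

Answer: 24

Derivation:
|ax - bx| = |0 - 6| = 6
|ay - by| = |-7 - 11| = 18
|az - bz| = |7 - (-17)| = 24
distance = (6 + 18 + 24) / 2 = 48 / 2 = 24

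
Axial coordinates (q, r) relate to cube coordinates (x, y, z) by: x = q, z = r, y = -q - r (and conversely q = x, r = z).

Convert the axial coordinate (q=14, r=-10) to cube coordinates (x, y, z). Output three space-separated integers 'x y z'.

Answer: 14 -4 -10

Derivation:
x = q = 14
z = r = -10
y = -x - z = -(14) - (-10) = -4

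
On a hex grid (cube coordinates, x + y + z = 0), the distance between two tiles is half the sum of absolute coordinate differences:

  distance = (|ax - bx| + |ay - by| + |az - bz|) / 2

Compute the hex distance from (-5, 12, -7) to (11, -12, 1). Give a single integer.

Answer: 24

Derivation:
|ax - bx| = |-5 - 11| = 16
|ay - by| = |12 - (-12)| = 24
|az - bz| = |-7 - 1| = 8
distance = (16 + 24 + 8) / 2 = 48 / 2 = 24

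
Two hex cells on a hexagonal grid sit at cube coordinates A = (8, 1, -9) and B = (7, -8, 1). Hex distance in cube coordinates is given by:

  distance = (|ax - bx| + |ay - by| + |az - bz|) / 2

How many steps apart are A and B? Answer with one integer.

|ax - bx| = |8 - 7| = 1
|ay - by| = |1 - (-8)| = 9
|az - bz| = |-9 - 1| = 10
distance = (1 + 9 + 10) / 2 = 20 / 2 = 10

Answer: 10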